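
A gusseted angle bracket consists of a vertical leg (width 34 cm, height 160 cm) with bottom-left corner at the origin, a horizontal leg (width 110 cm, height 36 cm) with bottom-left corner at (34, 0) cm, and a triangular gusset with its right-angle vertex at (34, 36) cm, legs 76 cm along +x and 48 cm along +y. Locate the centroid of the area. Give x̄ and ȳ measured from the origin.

x̄ = 49.28 cm, ȳ = 53.58 cm

vertical leg: A = 34 × 160 = 5440.00, centroid at (17.00, 80.00).
horizontal leg: A = 110 × 36 = 3960.00, centroid at (89.00, 18.00).
gusset: A = ½·76·48 = 1824.00, centroid at (59.33, 52.00).
ΣA = 11224.00 cm²
ΣAx̄ = (5440.00)(17.00) + (3960.00)(89.00) + (1824.00)(59.33) = 553144.00 cm³
ΣAȳ = (5440.00)(80.00) + (3960.00)(18.00) + (1824.00)(52.00) = 601328.00 cm³
x̄ = 553144.00 / 11224.00 = 49.28 cm
ȳ = 601328.00 / 11224.00 = 53.58 cm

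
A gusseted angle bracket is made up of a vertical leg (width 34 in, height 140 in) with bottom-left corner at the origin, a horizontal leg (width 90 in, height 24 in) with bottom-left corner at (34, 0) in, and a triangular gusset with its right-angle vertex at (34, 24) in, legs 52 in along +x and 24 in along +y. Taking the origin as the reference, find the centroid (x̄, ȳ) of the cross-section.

vertical leg: A = 34 × 140 = 4760.00, centroid at (17.00, 70.00).
horizontal leg: A = 90 × 24 = 2160.00, centroid at (79.00, 12.00).
gusset: A = ½·52·24 = 624.00, centroid at (51.33, 32.00).
ΣA = 7544.00 in²
ΣAx̄ = (4760.00)(17.00) + (2160.00)(79.00) + (624.00)(51.33) = 283592.00 in³
ΣAȳ = (4760.00)(70.00) + (2160.00)(12.00) + (624.00)(32.00) = 379088.00 in³
x̄ = 283592.00 / 7544.00 = 37.59 in
ȳ = 379088.00 / 7544.00 = 50.25 in

x̄ = 37.59 in, ȳ = 50.25 in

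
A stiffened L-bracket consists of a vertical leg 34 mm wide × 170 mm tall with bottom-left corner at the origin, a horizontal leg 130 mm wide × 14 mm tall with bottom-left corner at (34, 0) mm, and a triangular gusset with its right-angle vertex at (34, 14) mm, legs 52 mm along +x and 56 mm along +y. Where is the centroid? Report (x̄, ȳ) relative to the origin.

vertical leg: A = 34 × 170 = 5780.00, centroid at (17.00, 85.00).
horizontal leg: A = 130 × 14 = 1820.00, centroid at (99.00, 7.00).
gusset: A = ½·52·56 = 1456.00, centroid at (51.33, 32.67).
ΣA = 9056.00 mm²
ΣAx̄ = (5780.00)(17.00) + (1820.00)(99.00) + (1456.00)(51.33) = 353181.33 mm³
ΣAȳ = (5780.00)(85.00) + (1820.00)(7.00) + (1456.00)(32.67) = 551602.67 mm³
x̄ = 353181.33 / 9056.00 = 39.00 mm
ȳ = 551602.67 / 9056.00 = 60.91 mm

x̄ = 39.00 mm, ȳ = 60.91 mm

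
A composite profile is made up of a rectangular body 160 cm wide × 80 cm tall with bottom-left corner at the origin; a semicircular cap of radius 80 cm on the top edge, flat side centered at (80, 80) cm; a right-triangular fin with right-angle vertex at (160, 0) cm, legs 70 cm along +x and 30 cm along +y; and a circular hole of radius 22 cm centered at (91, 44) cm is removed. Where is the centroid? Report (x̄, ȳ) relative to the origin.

Part | A | x̄ᵢ | ȳᵢ | A·x̄ᵢ | A·ȳᵢ
rectangular body | 12800.00 | 80.00 | 40.00 | 1024000.00 | 512000.00
semicircular top | 10053.10 | 80.00 | 113.95 | 804247.72 | 1145581.05
triangular fin | 1050.00 | 183.33 | 10.00 | 192500.00 | 10500.00
hole | -1520.53 | 91.00 | 44.00 | -138368.31 | -66903.36
Σ | 22382.57 |  |  | 1882379.41 | 1601177.70
x̄ = 1882379.41 / 22382.57 = 84.10 cm
ȳ = 1601177.70 / 22382.57 = 71.54 cm

x̄ = 84.10 cm, ȳ = 71.54 cm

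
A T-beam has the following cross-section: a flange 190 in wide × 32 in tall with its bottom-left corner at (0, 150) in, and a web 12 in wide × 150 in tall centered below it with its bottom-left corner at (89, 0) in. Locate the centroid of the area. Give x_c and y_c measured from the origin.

x_c = 95.00 in, y_c = 145.21 in

Part | A | x̄ᵢ | ȳᵢ | A·x̄ᵢ | A·ȳᵢ
web | 1800.00 | 95.00 | 75.00 | 171000.00 | 135000.00
flange | 6080.00 | 95.00 | 166.00 | 577600.00 | 1009280.00
Σ | 7880.00 |  |  | 748600.00 | 1144280.00
x_c = 748600.00 / 7880.00 = 95.00 in
y_c = 1144280.00 / 7880.00 = 145.21 in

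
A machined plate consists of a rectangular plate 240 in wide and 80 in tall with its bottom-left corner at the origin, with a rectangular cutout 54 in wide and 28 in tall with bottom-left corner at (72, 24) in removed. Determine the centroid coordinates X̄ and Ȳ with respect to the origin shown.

plate: A = 240 × 80 = 19200.00, centroid at (120.00, 40.00).
hole: A = −(54 × 28) = -1512.00, centroid at (99.00, 38.00).
ΣA = 17688.00 in²
ΣAX̄ = (19200.00)(120.00) + (-1512.00)(99.00) = 2154312.00 in³
ΣAȲ = (19200.00)(40.00) + (-1512.00)(38.00) = 710544.00 in³
X̄ = 2154312.00 / 17688.00 = 121.80 in
Ȳ = 710544.00 / 17688.00 = 40.17 in

X̄ = 121.80 in, Ȳ = 40.17 in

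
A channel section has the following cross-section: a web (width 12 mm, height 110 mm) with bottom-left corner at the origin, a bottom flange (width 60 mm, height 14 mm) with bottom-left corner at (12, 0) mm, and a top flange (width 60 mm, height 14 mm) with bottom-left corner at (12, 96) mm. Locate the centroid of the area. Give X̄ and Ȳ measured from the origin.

X̄ = 26.16 mm, Ȳ = 55.00 mm

web: A = 12 × 110 = 1320.00, centroid at (6.00, 55.00).
bottom flange: A = 60 × 14 = 840.00, centroid at (42.00, 7.00).
top flange: A = 60 × 14 = 840.00, centroid at (42.00, 103.00).
ΣA = 3000.00 mm², ΣAX̄ = 78480.00 mm³, ΣAȲ = 165000.00 mm³.
X̄ = 78480.00/3000.00 = 26.16 mm; Ȳ = 165000.00/3000.00 = 55.00 mm.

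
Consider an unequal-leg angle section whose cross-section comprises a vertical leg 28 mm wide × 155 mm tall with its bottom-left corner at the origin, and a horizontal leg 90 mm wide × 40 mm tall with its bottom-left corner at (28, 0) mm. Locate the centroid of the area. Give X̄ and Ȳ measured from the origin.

vertical leg: A = 28 × 155 = 4340.00, centroid at (14.00, 77.50).
horizontal leg: A = 90 × 40 = 3600.00, centroid at (73.00, 20.00).
ΣA = 7940.00 mm², ΣAX̄ = 323560.00 mm³, ΣAȲ = 408350.00 mm³.
X̄ = 323560.00/7940.00 = 40.75 mm; Ȳ = 408350.00/7940.00 = 51.43 mm.

X̄ = 40.75 mm, Ȳ = 51.43 mm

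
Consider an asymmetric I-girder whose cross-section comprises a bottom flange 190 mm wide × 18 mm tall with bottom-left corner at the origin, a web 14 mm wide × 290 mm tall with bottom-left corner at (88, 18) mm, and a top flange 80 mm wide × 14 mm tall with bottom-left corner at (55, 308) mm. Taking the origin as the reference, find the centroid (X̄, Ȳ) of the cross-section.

bottom flange: A = 190 × 18 = 3420.00, centroid at (95.00, 9.00).
web: A = 14 × 290 = 4060.00, centroid at (95.00, 163.00).
top flange: A = 80 × 14 = 1120.00, centroid at (95.00, 315.00).
ΣA = 8600.00 mm², ΣAX̄ = 817000.00 mm³, ΣAȲ = 1045360.00 mm³.
X̄ = 817000.00/8600.00 = 95.00 mm; Ȳ = 1045360.00/8600.00 = 121.55 mm.

X̄ = 95.00 mm, Ȳ = 121.55 mm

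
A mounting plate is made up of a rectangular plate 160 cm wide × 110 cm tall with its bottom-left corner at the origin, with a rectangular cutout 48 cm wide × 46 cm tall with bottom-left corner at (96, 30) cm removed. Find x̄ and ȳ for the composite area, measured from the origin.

x̄ = 74.26 cm, ȳ = 55.29 cm

Part | A | x̄ᵢ | ȳᵢ | A·x̄ᵢ | A·ȳᵢ
plate | 17600.00 | 80.00 | 55.00 | 1408000.00 | 968000.00
hole | -2208.00 | 120.00 | 53.00 | -264960.00 | -117024.00
Σ | 15392.00 |  |  | 1143040.00 | 850976.00
x̄ = 1143040.00 / 15392.00 = 74.26 cm
ȳ = 850976.00 / 15392.00 = 55.29 cm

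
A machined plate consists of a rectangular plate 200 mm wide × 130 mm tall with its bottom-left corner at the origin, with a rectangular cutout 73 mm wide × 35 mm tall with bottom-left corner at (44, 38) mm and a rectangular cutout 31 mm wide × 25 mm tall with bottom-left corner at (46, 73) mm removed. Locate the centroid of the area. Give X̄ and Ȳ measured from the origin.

plate: A = 200 × 130 = 26000.00, centroid at (100.00, 65.00).
hole 1: A = −(73 × 35) = -2555.00, centroid at (80.50, 55.50).
hole 2: A = −(31 × 25) = -775.00, centroid at (61.50, 85.50).
ΣA = 22670.00 mm²
ΣAX̄ = (26000.00)(100.00) + (-2555.00)(80.50) + (-775.00)(61.50) = 2346660.00 mm³
ΣAȲ = (26000.00)(65.00) + (-2555.00)(55.50) + (-775.00)(85.50) = 1481935.00 mm³
X̄ = 2346660.00 / 22670.00 = 103.51 mm
Ȳ = 1481935.00 / 22670.00 = 65.37 mm

X̄ = 103.51 mm, Ȳ = 65.37 mm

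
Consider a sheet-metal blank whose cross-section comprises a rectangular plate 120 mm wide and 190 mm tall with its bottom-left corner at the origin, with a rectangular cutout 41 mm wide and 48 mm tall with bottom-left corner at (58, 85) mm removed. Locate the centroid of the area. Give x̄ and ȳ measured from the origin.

Part | A | x̄ᵢ | ȳᵢ | A·x̄ᵢ | A·ȳᵢ
plate | 22800.00 | 60.00 | 95.00 | 1368000.00 | 2166000.00
hole | -1968.00 | 78.50 | 109.00 | -154488.00 | -214512.00
Σ | 20832.00 |  |  | 1213512.00 | 1951488.00
x̄ = 1213512.00 / 20832.00 = 58.25 mm
ȳ = 1951488.00 / 20832.00 = 93.68 mm

x̄ = 58.25 mm, ȳ = 93.68 mm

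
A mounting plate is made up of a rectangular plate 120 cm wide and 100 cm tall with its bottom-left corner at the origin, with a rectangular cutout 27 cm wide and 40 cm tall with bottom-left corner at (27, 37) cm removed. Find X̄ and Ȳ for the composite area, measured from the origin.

X̄ = 61.93 cm, Ȳ = 49.31 cm

plate: A = 120 × 100 = 12000.00, centroid at (60.00, 50.00).
hole: A = −(27 × 40) = -1080.00, centroid at (40.50, 57.00).
ΣA = 10920.00 cm², ΣAX̄ = 676260.00 cm³, ΣAȲ = 538440.00 cm³.
X̄ = 676260.00/10920.00 = 61.93 cm; Ȳ = 538440.00/10920.00 = 49.31 cm.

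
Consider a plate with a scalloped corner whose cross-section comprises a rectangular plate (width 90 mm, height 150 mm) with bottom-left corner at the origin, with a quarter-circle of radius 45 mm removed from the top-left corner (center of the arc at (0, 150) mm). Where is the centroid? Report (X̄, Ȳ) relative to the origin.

X̄ = 48.46 mm, Ȳ = 67.53 mm

plate: A = 90 × 150 = 13500.00, centroid at (45.00, 75.00).
removed quarter-circle: A = −¼π·45² = -1590.43, centroid at (19.10, 130.90).
ΣA = 11909.57 mm²
ΣAX̄ = (13500.00)(45.00) + (-1590.43)(19.10) = 577125.00 mm³
ΣAȲ = (13500.00)(75.00) + (-1590.43)(130.90) = 804310.31 mm³
X̄ = 577125.00 / 11909.57 = 48.46 mm
Ȳ = 804310.31 / 11909.57 = 67.53 mm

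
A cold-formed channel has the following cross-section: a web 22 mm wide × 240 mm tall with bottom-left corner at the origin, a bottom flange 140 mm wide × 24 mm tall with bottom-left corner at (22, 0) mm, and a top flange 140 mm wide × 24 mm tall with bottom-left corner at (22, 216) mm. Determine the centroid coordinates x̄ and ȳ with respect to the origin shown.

web: A = 22 × 240 = 5280.00, centroid at (11.00, 120.00).
bottom flange: A = 140 × 24 = 3360.00, centroid at (92.00, 12.00).
top flange: A = 140 × 24 = 3360.00, centroid at (92.00, 228.00).
ΣA = 12000.00 mm²
ΣAx̄ = (5280.00)(11.00) + (3360.00)(92.00) + (3360.00)(92.00) = 676320.00 mm³
ΣAȳ = (5280.00)(120.00) + (3360.00)(12.00) + (3360.00)(228.00) = 1440000.00 mm³
x̄ = 676320.00 / 12000.00 = 56.36 mm
ȳ = 1440000.00 / 12000.00 = 120.00 mm

x̄ = 56.36 mm, ȳ = 120.00 mm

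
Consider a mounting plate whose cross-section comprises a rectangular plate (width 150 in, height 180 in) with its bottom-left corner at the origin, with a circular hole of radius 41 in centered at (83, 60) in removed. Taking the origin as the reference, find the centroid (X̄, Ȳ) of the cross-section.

X̄ = 73.05 in, Ȳ = 97.29 in

plate: A = 150 × 180 = 27000.00, centroid at (75.00, 90.00).
hole: A = −π·41² = -5281.02, centroid at (83.00, 60.00).
ΣA = 21718.98 in²
ΣAX̄ = (27000.00)(75.00) + (-5281.02)(83.00) = 1586675.57 in³
ΣAȲ = (27000.00)(90.00) + (-5281.02)(60.00) = 2113138.96 in³
X̄ = 1586675.57 / 21718.98 = 73.05 in
Ȳ = 2113138.96 / 21718.98 = 97.29 in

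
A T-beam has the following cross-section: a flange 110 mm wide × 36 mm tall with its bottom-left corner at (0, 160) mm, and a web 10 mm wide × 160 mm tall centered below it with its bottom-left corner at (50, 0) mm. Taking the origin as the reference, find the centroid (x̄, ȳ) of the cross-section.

web: A = 10 × 160 = 1600.00, centroid at (55.00, 80.00).
flange: A = 110 × 36 = 3960.00, centroid at (55.00, 178.00).
ΣA = 5560.00 mm²
ΣAx̄ = (1600.00)(55.00) + (3960.00)(55.00) = 305800.00 mm³
ΣAȳ = (1600.00)(80.00) + (3960.00)(178.00) = 832880.00 mm³
x̄ = 305800.00 / 5560.00 = 55.00 mm
ȳ = 832880.00 / 5560.00 = 149.80 mm

x̄ = 55.00 mm, ȳ = 149.80 mm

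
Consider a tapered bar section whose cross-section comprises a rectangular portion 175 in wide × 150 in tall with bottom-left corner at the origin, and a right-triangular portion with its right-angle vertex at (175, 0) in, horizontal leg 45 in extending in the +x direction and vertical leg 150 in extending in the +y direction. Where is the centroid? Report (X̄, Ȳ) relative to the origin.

X̄ = 99.18 in, Ȳ = 72.15 in

Part | A | x̄ᵢ | ȳᵢ | A·x̄ᵢ | A·ȳᵢ
rectangular portion | 26250.00 | 87.50 | 75.00 | 2296875.00 | 1968750.00
triangular portion | 3375.00 | 190.00 | 50.00 | 641250.00 | 168750.00
Σ | 29625.00 |  |  | 2938125.00 | 2137500.00
X̄ = 2938125.00 / 29625.00 = 99.18 in
Ȳ = 2137500.00 / 29625.00 = 72.15 in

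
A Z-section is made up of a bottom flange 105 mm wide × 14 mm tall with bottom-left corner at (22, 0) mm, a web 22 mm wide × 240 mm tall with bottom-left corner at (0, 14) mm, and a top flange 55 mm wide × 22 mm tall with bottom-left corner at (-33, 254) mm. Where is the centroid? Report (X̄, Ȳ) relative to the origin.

bottom flange: A = 105 × 14 = 1470.00, centroid at (74.50, 7.00).
web: A = 22 × 240 = 5280.00, centroid at (11.00, 134.00).
top flange: A = 55 × 22 = 1210.00, centroid at (-5.50, 265.00).
ΣA = 7960.00 mm²
ΣAX̄ = (1470.00)(74.50) + (5280.00)(11.00) + (1210.00)(-5.50) = 160940.00 mm³
ΣAȲ = (1470.00)(7.00) + (5280.00)(134.00) + (1210.00)(265.00) = 1038460.00 mm³
X̄ = 160940.00 / 7960.00 = 20.22 mm
Ȳ = 1038460.00 / 7960.00 = 130.46 mm

X̄ = 20.22 mm, Ȳ = 130.46 mm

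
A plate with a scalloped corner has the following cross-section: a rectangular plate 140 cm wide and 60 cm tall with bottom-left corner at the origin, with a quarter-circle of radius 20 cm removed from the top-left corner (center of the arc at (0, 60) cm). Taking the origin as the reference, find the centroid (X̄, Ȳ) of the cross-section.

plate: A = 140 × 60 = 8400.00, centroid at (70.00, 30.00).
removed quarter-circle: A = −¼π·20² = -314.16, centroid at (8.49, 51.51).
ΣA = 8085.84 cm², ΣAX̄ = 585333.33 cm³, ΣAȲ = 235817.11 cm³.
X̄ = 585333.33/8085.84 = 72.39 cm; Ȳ = 235817.11/8085.84 = 29.16 cm.

X̄ = 72.39 cm, Ȳ = 29.16 cm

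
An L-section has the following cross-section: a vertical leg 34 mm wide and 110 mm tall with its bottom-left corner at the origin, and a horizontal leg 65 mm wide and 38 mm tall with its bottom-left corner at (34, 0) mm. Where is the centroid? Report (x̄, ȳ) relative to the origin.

vertical leg: A = 34 × 110 = 3740.00, centroid at (17.00, 55.00).
horizontal leg: A = 65 × 38 = 2470.00, centroid at (66.50, 19.00).
ΣA = 6210.00 mm²
ΣAx̄ = (3740.00)(17.00) + (2470.00)(66.50) = 227835.00 mm³
ΣAȳ = (3740.00)(55.00) + (2470.00)(19.00) = 252630.00 mm³
x̄ = 227835.00 / 6210.00 = 36.69 mm
ȳ = 252630.00 / 6210.00 = 40.68 mm

x̄ = 36.69 mm, ȳ = 40.68 mm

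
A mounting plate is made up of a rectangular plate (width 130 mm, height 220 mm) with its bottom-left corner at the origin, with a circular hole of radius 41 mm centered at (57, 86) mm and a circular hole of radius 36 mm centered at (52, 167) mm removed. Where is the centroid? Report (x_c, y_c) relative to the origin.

x_c = 69.94 mm, y_c = 104.53 mm

plate: A = 130 × 220 = 28600.00, centroid at (65.00, 110.00).
hole 1: A = −π·41² = -5281.02, centroid at (57.00, 86.00).
hole 2: A = −π·36² = -4071.50, centroid at (52.00, 167.00).
ΣA = 19247.48 mm²
ΣAx_c = (28600.00)(65.00) + (-5281.02)(57.00) + (-4071.50)(52.00) = 1346263.80 mm³
ΣAy_c = (28600.00)(110.00) + (-5281.02)(86.00) + (-4071.50)(167.00) = 2011891.34 mm³
x_c = 1346263.80 / 19247.48 = 69.94 mm
y_c = 2011891.34 / 19247.48 = 104.53 mm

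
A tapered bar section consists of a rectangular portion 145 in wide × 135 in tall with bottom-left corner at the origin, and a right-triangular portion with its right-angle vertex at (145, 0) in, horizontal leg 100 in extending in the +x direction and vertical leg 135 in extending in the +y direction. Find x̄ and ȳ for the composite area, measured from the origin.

x̄ = 99.64 in, ȳ = 61.73 in

rectangular portion: A = 145 × 135 = 19575.00, centroid at (72.50, 67.50).
triangular portion: A = ½·100·135 = 6750.00, centroid at (178.33, 45.00).
ΣA = 26325.00 in², ΣAx̄ = 2622937.50 in³, ΣAȳ = 1625062.50 in³.
x̄ = 2622937.50/26325.00 = 99.64 in; ȳ = 1625062.50/26325.00 = 61.73 in.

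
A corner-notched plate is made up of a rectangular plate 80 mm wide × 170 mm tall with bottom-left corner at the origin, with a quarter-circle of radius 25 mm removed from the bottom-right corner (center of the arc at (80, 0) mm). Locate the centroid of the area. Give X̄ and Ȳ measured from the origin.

plate: A = 80 × 170 = 13600.00, centroid at (40.00, 85.00).
removed quarter-circle: A = −¼π·25² = -490.87, centroid at (69.39, 10.61).
ΣA = 13109.13 mm², ΣAX̄ = 509938.43 mm³, ΣAȲ = 1150791.67 mm³.
X̄ = 509938.43/13109.13 = 38.90 mm; Ȳ = 1150791.67/13109.13 = 87.79 mm.

X̄ = 38.90 mm, Ȳ = 87.79 mm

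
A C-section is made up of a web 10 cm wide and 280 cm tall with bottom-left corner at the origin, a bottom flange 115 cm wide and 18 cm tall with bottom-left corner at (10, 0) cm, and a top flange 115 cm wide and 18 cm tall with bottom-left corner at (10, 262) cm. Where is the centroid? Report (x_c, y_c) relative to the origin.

web: A = 10 × 280 = 2800.00, centroid at (5.00, 140.00).
bottom flange: A = 115 × 18 = 2070.00, centroid at (67.50, 9.00).
top flange: A = 115 × 18 = 2070.00, centroid at (67.50, 271.00).
ΣA = 6940.00 cm², ΣAx_c = 293450.00 cm³, ΣAy_c = 971600.00 cm³.
x_c = 293450.00/6940.00 = 42.28 cm; y_c = 971600.00/6940.00 = 140.00 cm.

x_c = 42.28 cm, y_c = 140.00 cm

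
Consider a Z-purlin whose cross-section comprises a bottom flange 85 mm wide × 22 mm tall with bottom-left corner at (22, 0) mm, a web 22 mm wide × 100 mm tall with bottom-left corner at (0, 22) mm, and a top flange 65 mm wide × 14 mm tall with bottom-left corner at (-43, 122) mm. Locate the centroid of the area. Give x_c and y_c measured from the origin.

x_c = 27.16 mm, y_c = 59.51 mm

Part | A | x̄ᵢ | ȳᵢ | A·x̄ᵢ | A·ȳᵢ
bottom flange | 1870.00 | 64.50 | 11.00 | 120615.00 | 20570.00
web | 2200.00 | 11.00 | 72.00 | 24200.00 | 158400.00
top flange | 910.00 | -10.50 | 129.00 | -9555.00 | 117390.00
Σ | 4980.00 |  |  | 135260.00 | 296360.00
x_c = 135260.00 / 4980.00 = 27.16 mm
y_c = 296360.00 / 4980.00 = 59.51 mm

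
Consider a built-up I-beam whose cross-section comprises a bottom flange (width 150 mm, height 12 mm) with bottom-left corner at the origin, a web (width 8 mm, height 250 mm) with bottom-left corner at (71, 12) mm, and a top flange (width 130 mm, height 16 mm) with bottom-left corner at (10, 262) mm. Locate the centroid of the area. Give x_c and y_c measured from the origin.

x_c = 75.00 mm, y_c = 143.95 mm

bottom flange: A = 150 × 12 = 1800.00, centroid at (75.00, 6.00).
web: A = 8 × 250 = 2000.00, centroid at (75.00, 137.00).
top flange: A = 130 × 16 = 2080.00, centroid at (75.00, 270.00).
ΣA = 5880.00 mm²
ΣAx_c = (1800.00)(75.00) + (2000.00)(75.00) + (2080.00)(75.00) = 441000.00 mm³
ΣAy_c = (1800.00)(6.00) + (2000.00)(137.00) + (2080.00)(270.00) = 846400.00 mm³
x_c = 441000.00 / 5880.00 = 75.00 mm
y_c = 846400.00 / 5880.00 = 143.95 mm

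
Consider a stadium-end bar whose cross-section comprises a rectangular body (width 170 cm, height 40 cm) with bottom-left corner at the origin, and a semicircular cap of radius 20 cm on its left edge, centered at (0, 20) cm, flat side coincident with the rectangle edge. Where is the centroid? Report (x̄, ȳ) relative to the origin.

x̄ = 77.09 cm, ȳ = 20.00 cm

rectangular body: A = 170 × 40 = 6800.00, centroid at (85.00, 20.00).
semicircular end: A = ½π·20² = 628.32, centroid at (-8.49, 20.00).
ΣA = 7428.32 cm²
ΣAx̄ = (6800.00)(85.00) + (628.32)(-8.49) = 572666.67 cm³
ΣAȳ = (6800.00)(20.00) + (628.32)(20.00) = 148566.37 cm³
x̄ = 572666.67 / 7428.32 = 77.09 cm
ȳ = 148566.37 / 7428.32 = 20.00 cm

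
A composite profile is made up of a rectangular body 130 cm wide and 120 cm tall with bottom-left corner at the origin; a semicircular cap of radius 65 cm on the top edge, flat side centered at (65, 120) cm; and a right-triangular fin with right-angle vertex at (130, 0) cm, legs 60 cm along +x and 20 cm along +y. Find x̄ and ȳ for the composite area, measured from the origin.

Part | A | x̄ᵢ | ȳᵢ | A·x̄ᵢ | A·ȳᵢ
rectangular body | 15600.00 | 65.00 | 60.00 | 1014000.00 | 936000.00
semicircular top | 6636.61 | 65.00 | 147.59 | 431379.94 | 979477.07
triangular fin | 600.00 | 150.00 | 6.67 | 90000.00 | 4000.00
Σ | 22836.61 |  |  | 1535379.94 | 1919477.07
x̄ = 1535379.94 / 22836.61 = 67.23 cm
ȳ = 1919477.07 / 22836.61 = 84.05 cm

x̄ = 67.23 cm, ȳ = 84.05 cm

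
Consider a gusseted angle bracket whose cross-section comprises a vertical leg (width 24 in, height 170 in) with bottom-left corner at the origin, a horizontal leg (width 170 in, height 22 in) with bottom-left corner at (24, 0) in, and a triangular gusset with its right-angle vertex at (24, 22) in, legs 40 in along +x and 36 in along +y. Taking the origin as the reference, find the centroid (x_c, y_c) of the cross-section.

vertical leg: A = 24 × 170 = 4080.00, centroid at (12.00, 85.00).
horizontal leg: A = 170 × 22 = 3740.00, centroid at (109.00, 11.00).
gusset: A = ½·40·36 = 720.00, centroid at (37.33, 34.00).
ΣA = 8540.00 in²
ΣAx_c = (4080.00)(12.00) + (3740.00)(109.00) + (720.00)(37.33) = 483500.00 in³
ΣAy_c = (4080.00)(85.00) + (3740.00)(11.00) + (720.00)(34.00) = 412420.00 in³
x_c = 483500.00 / 8540.00 = 56.62 in
y_c = 412420.00 / 8540.00 = 48.29 in

x_c = 56.62 in, y_c = 48.29 in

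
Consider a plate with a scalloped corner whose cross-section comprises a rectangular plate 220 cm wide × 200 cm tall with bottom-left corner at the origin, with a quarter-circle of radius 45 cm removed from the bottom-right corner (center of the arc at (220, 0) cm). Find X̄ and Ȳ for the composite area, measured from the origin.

Part | A | x̄ᵢ | ȳᵢ | A·x̄ᵢ | A·ȳᵢ
plate | 44000.00 | 110.00 | 100.00 | 4840000.00 | 4400000.00
removed quarter-circle | -1590.43 | 200.90 | 19.10 | -319519.88 | -30375.00
Σ | 42409.57 |  |  | 4520480.12 | 4369625.00
X̄ = 4520480.12 / 42409.57 = 106.59 cm
Ȳ = 4369625.00 / 42409.57 = 103.03 cm

X̄ = 106.59 cm, Ȳ = 103.03 cm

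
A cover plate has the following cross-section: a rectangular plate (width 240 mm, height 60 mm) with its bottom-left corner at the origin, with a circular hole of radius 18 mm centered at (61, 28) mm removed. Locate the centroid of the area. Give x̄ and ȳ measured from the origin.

x̄ = 124.49 mm, ȳ = 30.15 mm

plate: A = 240 × 60 = 14400.00, centroid at (120.00, 30.00).
hole: A = −π·18² = -1017.88, centroid at (61.00, 28.00).
ΣA = 13382.12 mm², ΣAx̄ = 1665909.56 mm³, ΣAȳ = 403499.47 mm³.
x̄ = 1665909.56/13382.12 = 124.49 mm; ȳ = 403499.47/13382.12 = 30.15 mm.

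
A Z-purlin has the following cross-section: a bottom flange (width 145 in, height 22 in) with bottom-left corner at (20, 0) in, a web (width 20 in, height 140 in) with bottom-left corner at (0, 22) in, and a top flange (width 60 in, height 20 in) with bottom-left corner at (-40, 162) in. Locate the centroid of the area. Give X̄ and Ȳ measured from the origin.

X̄ = 43.26 in, Ȳ = 69.41 in

bottom flange: A = 145 × 22 = 3190.00, centroid at (92.50, 11.00).
web: A = 20 × 140 = 2800.00, centroid at (10.00, 92.00).
top flange: A = 60 × 20 = 1200.00, centroid at (-10.00, 172.00).
ΣA = 7190.00 in²
ΣAX̄ = (3190.00)(92.50) + (2800.00)(10.00) + (1200.00)(-10.00) = 311075.00 in³
ΣAȲ = (3190.00)(11.00) + (2800.00)(92.00) + (1200.00)(172.00) = 499090.00 in³
X̄ = 311075.00 / 7190.00 = 43.26 in
Ȳ = 499090.00 / 7190.00 = 69.41 in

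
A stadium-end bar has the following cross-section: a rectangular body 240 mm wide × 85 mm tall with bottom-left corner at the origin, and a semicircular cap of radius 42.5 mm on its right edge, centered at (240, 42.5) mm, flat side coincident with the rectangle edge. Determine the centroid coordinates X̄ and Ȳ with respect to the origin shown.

X̄ = 136.85 mm, Ȳ = 42.50 mm

Part | A | x̄ᵢ | ȳᵢ | A·x̄ᵢ | A·ȳᵢ
rectangular body | 20400.00 | 120.00 | 42.50 | 2448000.00 | 867000.00
semicircular end | 2837.25 | 258.04 | 42.50 | 732117.29 | 120583.16
Σ | 23237.25 |  |  | 3180117.29 | 987583.16
X̄ = 3180117.29 / 23237.25 = 136.85 mm
Ȳ = 987583.16 / 23237.25 = 42.50 mm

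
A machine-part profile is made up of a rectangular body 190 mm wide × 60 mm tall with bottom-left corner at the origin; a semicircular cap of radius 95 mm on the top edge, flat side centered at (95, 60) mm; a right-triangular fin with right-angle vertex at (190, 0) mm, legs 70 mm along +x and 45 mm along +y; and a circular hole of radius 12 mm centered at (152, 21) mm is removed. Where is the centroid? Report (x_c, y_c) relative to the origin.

Part | A | x̄ᵢ | ȳᵢ | A·x̄ᵢ | A·ȳᵢ
rectangular body | 11400.00 | 95.00 | 30.00 | 1083000.00 | 342000.00
semicircular top | 14176.44 | 95.00 | 100.32 | 1346761.50 | 1422169.54
triangular fin | 1575.00 | 213.33 | 15.00 | 336000.00 | 23625.00
hole | -452.39 | 152.00 | 21.00 | -68763.18 | -9500.18
Σ | 26699.05 |  |  | 2696998.32 | 1778294.37
x_c = 2696998.32 / 26699.05 = 101.01 mm
y_c = 1778294.37 / 26699.05 = 66.61 mm

x_c = 101.01 mm, y_c = 66.61 mm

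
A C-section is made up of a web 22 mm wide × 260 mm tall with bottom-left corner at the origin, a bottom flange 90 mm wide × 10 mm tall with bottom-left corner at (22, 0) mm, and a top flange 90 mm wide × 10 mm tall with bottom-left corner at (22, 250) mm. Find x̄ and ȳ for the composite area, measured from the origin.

Part | A | x̄ᵢ | ȳᵢ | A·x̄ᵢ | A·ȳᵢ
web | 5720.00 | 11.00 | 130.00 | 62920.00 | 743600.00
bottom flange | 900.00 | 67.00 | 5.00 | 60300.00 | 4500.00
top flange | 900.00 | 67.00 | 255.00 | 60300.00 | 229500.00
Σ | 7520.00 |  |  | 183520.00 | 977600.00
x̄ = 183520.00 / 7520.00 = 24.40 mm
ȳ = 977600.00 / 7520.00 = 130.00 mm

x̄ = 24.40 mm, ȳ = 130.00 mm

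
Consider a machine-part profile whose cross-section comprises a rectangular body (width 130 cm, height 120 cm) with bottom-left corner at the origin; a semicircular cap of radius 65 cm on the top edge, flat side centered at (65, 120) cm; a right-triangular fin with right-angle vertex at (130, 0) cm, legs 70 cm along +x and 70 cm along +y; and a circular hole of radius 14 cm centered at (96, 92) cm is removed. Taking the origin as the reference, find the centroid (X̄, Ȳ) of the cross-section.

rectangular body: A = 130 × 120 = 15600.00, centroid at (65.00, 60.00).
semicircular top: A = ½π·65² = 6636.61, centroid at (65.00, 147.59).
triangular fin: A = ½·70·70 = 2450.00, centroid at (153.33, 23.33).
hole: A = −π·14² = -615.75, centroid at (96.00, 92.00).
ΣA = 24070.86 cm², ΣAX̄ = 1761934.40 cm³, ΣAȲ = 1915994.54 cm³.
X̄ = 1761934.40/24070.86 = 73.20 cm; Ȳ = 1915994.54/24070.86 = 79.60 cm.

X̄ = 73.20 cm, Ȳ = 79.60 cm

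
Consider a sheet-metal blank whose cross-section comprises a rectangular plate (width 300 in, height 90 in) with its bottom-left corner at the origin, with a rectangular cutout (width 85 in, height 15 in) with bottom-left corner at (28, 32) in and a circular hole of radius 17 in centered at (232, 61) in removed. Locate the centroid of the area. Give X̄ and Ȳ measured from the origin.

Part | A | x̄ᵢ | ȳᵢ | A·x̄ᵢ | A·ȳᵢ
plate | 27000.00 | 150.00 | 45.00 | 4050000.00 | 1215000.00
hole 1 | -1275.00 | 70.50 | 39.50 | -89887.50 | -50362.50
hole 2 | -907.92 | 232.00 | 61.00 | -210637.50 | -55383.14
Σ | 24817.08 |  |  | 3749475.00 | 1109254.36
X̄ = 3749475.00 / 24817.08 = 151.08 in
Ȳ = 1109254.36 / 24817.08 = 44.70 in

X̄ = 151.08 in, Ȳ = 44.70 in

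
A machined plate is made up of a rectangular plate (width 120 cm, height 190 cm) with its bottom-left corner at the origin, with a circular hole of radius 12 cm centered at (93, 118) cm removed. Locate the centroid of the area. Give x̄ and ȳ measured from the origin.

Part | A | x̄ᵢ | ȳᵢ | A·x̄ᵢ | A·ȳᵢ
plate | 22800.00 | 60.00 | 95.00 | 1368000.00 | 2166000.00
hole | -452.39 | 93.00 | 118.00 | -42072.21 | -53381.94
Σ | 22347.61 |  |  | 1325927.79 | 2112618.06
x̄ = 1325927.79 / 22347.61 = 59.33 cm
ȳ = 2112618.06 / 22347.61 = 94.53 cm

x̄ = 59.33 cm, ȳ = 94.53 cm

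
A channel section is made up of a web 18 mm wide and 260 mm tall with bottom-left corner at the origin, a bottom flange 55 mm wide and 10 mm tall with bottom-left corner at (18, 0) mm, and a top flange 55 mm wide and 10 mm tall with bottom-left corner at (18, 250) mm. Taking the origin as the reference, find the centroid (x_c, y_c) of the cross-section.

Part | A | x̄ᵢ | ȳᵢ | A·x̄ᵢ | A·ȳᵢ
web | 4680.00 | 9.00 | 130.00 | 42120.00 | 608400.00
bottom flange | 550.00 | 45.50 | 5.00 | 25025.00 | 2750.00
top flange | 550.00 | 45.50 | 255.00 | 25025.00 | 140250.00
Σ | 5780.00 |  |  | 92170.00 | 751400.00
x_c = 92170.00 / 5780.00 = 15.95 mm
y_c = 751400.00 / 5780.00 = 130.00 mm

x_c = 15.95 mm, y_c = 130.00 mm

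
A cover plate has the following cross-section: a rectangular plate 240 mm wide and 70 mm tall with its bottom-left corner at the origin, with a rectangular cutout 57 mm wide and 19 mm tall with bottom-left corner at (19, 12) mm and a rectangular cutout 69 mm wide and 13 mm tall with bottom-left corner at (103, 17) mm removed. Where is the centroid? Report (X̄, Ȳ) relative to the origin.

Part | A | x̄ᵢ | ȳᵢ | A·x̄ᵢ | A·ȳᵢ
plate | 16800.00 | 120.00 | 35.00 | 2016000.00 | 588000.00
hole 1 | -1083.00 | 47.50 | 21.50 | -51442.50 | -23284.50
hole 2 | -897.00 | 137.50 | 23.50 | -123337.50 | -21079.50
Σ | 14820.00 |  |  | 1841220.00 | 543636.00
X̄ = 1841220.00 / 14820.00 = 124.24 mm
Ȳ = 543636.00 / 14820.00 = 36.68 mm

X̄ = 124.24 mm, Ȳ = 36.68 mm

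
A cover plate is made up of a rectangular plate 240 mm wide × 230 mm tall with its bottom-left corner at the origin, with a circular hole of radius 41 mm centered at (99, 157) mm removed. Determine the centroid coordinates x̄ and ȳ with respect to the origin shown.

x̄ = 122.22 mm, ȳ = 110.56 mm

plate: A = 240 × 230 = 55200.00, centroid at (120.00, 115.00).
hole: A = −π·41² = -5281.02, centroid at (99.00, 157.00).
ΣA = 49918.98 mm², ΣAx̄ = 6101179.29 mm³, ΣAȳ = 5518880.29 mm³.
x̄ = 6101179.29/49918.98 = 122.22 mm; ȳ = 5518880.29/49918.98 = 110.56 mm.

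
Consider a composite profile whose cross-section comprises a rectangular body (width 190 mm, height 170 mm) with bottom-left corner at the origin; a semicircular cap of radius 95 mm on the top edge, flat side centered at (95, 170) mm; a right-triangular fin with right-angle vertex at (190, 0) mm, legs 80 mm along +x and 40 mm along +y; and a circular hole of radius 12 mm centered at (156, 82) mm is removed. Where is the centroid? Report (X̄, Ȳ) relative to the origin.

X̄ = 98.51 mm, Ȳ = 119.93 mm

rectangular body: A = 190 × 170 = 32300.00, centroid at (95.00, 85.00).
semicircular top: A = ½π·95² = 14176.44, centroid at (95.00, 210.32).
triangular fin: A = ½·80·40 = 1600.00, centroid at (216.67, 13.33).
hole: A = −π·12² = -452.39, centroid at (156.00, 82.00).
ΣA = 47624.05 mm²
ΣAX̄ = (32300.00)(95.00) + (14176.44)(95.00) + (1600.00)(216.67) + (-452.39)(156.00) = 4691355.43 mm³
ΣAȲ = (32300.00)(85.00) + (14176.44)(210.32) + (1600.00)(13.33) + (-452.39)(82.00) = 5711315.00 mm³
X̄ = 4691355.43 / 47624.05 = 98.51 mm
Ȳ = 5711315.00 / 47624.05 = 119.93 mm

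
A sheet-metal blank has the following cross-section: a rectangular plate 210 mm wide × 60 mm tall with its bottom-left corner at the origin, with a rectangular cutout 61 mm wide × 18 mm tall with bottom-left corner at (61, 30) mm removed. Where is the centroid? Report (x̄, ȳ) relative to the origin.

Part | A | x̄ᵢ | ȳᵢ | A·x̄ᵢ | A·ȳᵢ
plate | 12600.00 | 105.00 | 30.00 | 1323000.00 | 378000.00
hole | -1098.00 | 91.50 | 39.00 | -100467.00 | -42822.00
Σ | 11502.00 |  |  | 1222533.00 | 335178.00
x̄ = 1222533.00 / 11502.00 = 106.29 mm
ȳ = 335178.00 / 11502.00 = 29.14 mm

x̄ = 106.29 mm, ȳ = 29.14 mm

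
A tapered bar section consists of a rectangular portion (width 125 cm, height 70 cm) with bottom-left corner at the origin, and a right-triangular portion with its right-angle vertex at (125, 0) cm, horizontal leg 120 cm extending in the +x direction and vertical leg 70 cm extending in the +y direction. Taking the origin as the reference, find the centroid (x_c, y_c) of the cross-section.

x_c = 95.74 cm, y_c = 31.22 cm

rectangular portion: A = 125 × 70 = 8750.00, centroid at (62.50, 35.00).
triangular portion: A = ½·120·70 = 4200.00, centroid at (165.00, 23.33).
ΣA = 12950.00 cm²
ΣAx_c = (8750.00)(62.50) + (4200.00)(165.00) = 1239875.00 cm³
ΣAy_c = (8750.00)(35.00) + (4200.00)(23.33) = 404250.00 cm³
x_c = 1239875.00 / 12950.00 = 95.74 cm
y_c = 404250.00 / 12950.00 = 31.22 cm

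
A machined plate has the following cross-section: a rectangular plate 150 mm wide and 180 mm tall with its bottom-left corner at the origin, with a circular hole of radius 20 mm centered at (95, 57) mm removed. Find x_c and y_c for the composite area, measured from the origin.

Part | A | x̄ᵢ | ȳᵢ | A·x̄ᵢ | A·ȳᵢ
plate | 27000.00 | 75.00 | 90.00 | 2025000.00 | 2430000.00
hole | -1256.64 | 95.00 | 57.00 | -119380.52 | -71628.31
Σ | 25743.36 |  |  | 1905619.48 | 2358371.69
x_c = 1905619.48 / 25743.36 = 74.02 mm
y_c = 2358371.69 / 25743.36 = 91.61 mm

x_c = 74.02 mm, y_c = 91.61 mm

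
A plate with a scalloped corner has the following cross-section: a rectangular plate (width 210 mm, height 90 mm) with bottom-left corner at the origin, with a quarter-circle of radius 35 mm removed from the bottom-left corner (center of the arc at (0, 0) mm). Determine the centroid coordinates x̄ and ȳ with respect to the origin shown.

x̄ = 109.84 mm, ȳ = 46.62 mm

plate: A = 210 × 90 = 18900.00, centroid at (105.00, 45.00).
removed quarter-circle: A = −¼π·35² = -962.11, centroid at (14.85, 14.85).
ΣA = 17937.89 mm²
ΣAx̄ = (18900.00)(105.00) + (-962.11)(14.85) = 1970208.33 mm³
ΣAȳ = (18900.00)(45.00) + (-962.11)(14.85) = 836208.33 mm³
x̄ = 1970208.33 / 17937.89 = 109.84 mm
ȳ = 836208.33 / 17937.89 = 46.62 mm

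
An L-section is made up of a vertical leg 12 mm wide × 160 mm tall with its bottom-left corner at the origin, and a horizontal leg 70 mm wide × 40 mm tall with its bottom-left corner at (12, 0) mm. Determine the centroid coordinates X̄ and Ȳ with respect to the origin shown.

X̄ = 30.32 mm, Ȳ = 44.41 mm

vertical leg: A = 12 × 160 = 1920.00, centroid at (6.00, 80.00).
horizontal leg: A = 70 × 40 = 2800.00, centroid at (47.00, 20.00).
ΣA = 4720.00 mm²
ΣAX̄ = (1920.00)(6.00) + (2800.00)(47.00) = 143120.00 mm³
ΣAȲ = (1920.00)(80.00) + (2800.00)(20.00) = 209600.00 mm³
X̄ = 143120.00 / 4720.00 = 30.32 mm
Ȳ = 209600.00 / 4720.00 = 44.41 mm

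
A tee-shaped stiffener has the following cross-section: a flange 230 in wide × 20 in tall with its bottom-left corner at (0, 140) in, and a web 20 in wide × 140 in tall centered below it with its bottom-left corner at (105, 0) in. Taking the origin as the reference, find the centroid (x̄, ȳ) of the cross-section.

web: A = 20 × 140 = 2800.00, centroid at (115.00, 70.00).
flange: A = 230 × 20 = 4600.00, centroid at (115.00, 150.00).
ΣA = 7400.00 in²
ΣAx̄ = (2800.00)(115.00) + (4600.00)(115.00) = 851000.00 in³
ΣAȳ = (2800.00)(70.00) + (4600.00)(150.00) = 886000.00 in³
x̄ = 851000.00 / 7400.00 = 115.00 in
ȳ = 886000.00 / 7400.00 = 119.73 in

x̄ = 115.00 in, ȳ = 119.73 in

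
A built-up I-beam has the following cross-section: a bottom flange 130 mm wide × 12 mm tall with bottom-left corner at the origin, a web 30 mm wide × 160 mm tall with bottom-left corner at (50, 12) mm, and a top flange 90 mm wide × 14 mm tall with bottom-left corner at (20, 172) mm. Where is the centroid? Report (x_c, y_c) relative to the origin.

x_c = 65.00 mm, y_c = 88.78 mm

bottom flange: A = 130 × 12 = 1560.00, centroid at (65.00, 6.00).
web: A = 30 × 160 = 4800.00, centroid at (65.00, 92.00).
top flange: A = 90 × 14 = 1260.00, centroid at (65.00, 179.00).
ΣA = 7620.00 mm²
ΣAx_c = (1560.00)(65.00) + (4800.00)(65.00) + (1260.00)(65.00) = 495300.00 mm³
ΣAy_c = (1560.00)(6.00) + (4800.00)(92.00) + (1260.00)(179.00) = 676500.00 mm³
x_c = 495300.00 / 7620.00 = 65.00 mm
y_c = 676500.00 / 7620.00 = 88.78 mm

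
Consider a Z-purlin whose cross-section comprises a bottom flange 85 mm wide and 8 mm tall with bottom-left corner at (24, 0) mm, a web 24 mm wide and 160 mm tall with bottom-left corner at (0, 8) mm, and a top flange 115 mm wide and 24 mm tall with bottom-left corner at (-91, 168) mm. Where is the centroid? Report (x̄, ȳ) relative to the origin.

bottom flange: A = 85 × 8 = 680.00, centroid at (66.50, 4.00).
web: A = 24 × 160 = 3840.00, centroid at (12.00, 88.00).
top flange: A = 115 × 24 = 2760.00, centroid at (-33.50, 180.00).
ΣA = 7280.00 mm²
ΣAx̄ = (680.00)(66.50) + (3840.00)(12.00) + (2760.00)(-33.50) = -1160.00 mm³
ΣAȳ = (680.00)(4.00) + (3840.00)(88.00) + (2760.00)(180.00) = 837440.00 mm³
x̄ = -1160.00 / 7280.00 = -0.16 mm
ȳ = 837440.00 / 7280.00 = 115.03 mm

x̄ = -0.16 mm, ȳ = 115.03 mm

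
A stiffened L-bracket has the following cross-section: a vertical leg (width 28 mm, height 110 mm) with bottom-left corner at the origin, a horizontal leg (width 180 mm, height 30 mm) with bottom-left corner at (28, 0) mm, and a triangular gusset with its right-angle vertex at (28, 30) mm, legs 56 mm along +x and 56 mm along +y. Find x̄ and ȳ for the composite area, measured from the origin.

vertical leg: A = 28 × 110 = 3080.00, centroid at (14.00, 55.00).
horizontal leg: A = 180 × 30 = 5400.00, centroid at (118.00, 15.00).
gusset: A = ½·56·56 = 1568.00, centroid at (46.67, 48.67).
ΣA = 10048.00 mm²
ΣAx̄ = (3080.00)(14.00) + (5400.00)(118.00) + (1568.00)(46.67) = 753493.33 mm³
ΣAȳ = (3080.00)(55.00) + (5400.00)(15.00) + (1568.00)(48.67) = 326709.33 mm³
x̄ = 753493.33 / 10048.00 = 74.99 mm
ȳ = 326709.33 / 10048.00 = 32.51 mm

x̄ = 74.99 mm, ȳ = 32.51 mm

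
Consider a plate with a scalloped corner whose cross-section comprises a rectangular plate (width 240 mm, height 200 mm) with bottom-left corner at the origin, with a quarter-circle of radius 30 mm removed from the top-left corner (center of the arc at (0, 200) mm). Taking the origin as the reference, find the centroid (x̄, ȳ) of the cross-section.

x̄ = 121.60 mm, ȳ = 98.70 mm

Part | A | x̄ᵢ | ȳᵢ | A·x̄ᵢ | A·ȳᵢ
plate | 48000.00 | 120.00 | 100.00 | 5760000.00 | 4800000.00
removed quarter-circle | -706.86 | 12.73 | 187.27 | -9000.00 | -132371.67
Σ | 47293.14 |  |  | 5751000.00 | 4667628.33
x̄ = 5751000.00 / 47293.14 = 121.60 mm
ȳ = 4667628.33 / 47293.14 = 98.70 mm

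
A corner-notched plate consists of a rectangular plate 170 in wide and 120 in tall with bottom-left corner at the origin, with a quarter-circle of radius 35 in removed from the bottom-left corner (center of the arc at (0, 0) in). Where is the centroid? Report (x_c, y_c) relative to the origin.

plate: A = 170 × 120 = 20400.00, centroid at (85.00, 60.00).
removed quarter-circle: A = −¼π·35² = -962.11, centroid at (14.85, 14.85).
ΣA = 19437.89 in²
ΣAx_c = (20400.00)(85.00) + (-962.11)(14.85) = 1719708.33 in³
ΣAy_c = (20400.00)(60.00) + (-962.11)(14.85) = 1209708.33 in³
x_c = 1719708.33 / 19437.89 = 88.47 in
y_c = 1209708.33 / 19437.89 = 62.23 in

x_c = 88.47 in, y_c = 62.23 in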